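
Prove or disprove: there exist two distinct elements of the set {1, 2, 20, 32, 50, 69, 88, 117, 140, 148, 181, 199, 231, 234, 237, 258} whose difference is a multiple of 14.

20 and 258 are such a pair.

20 mod 14 = 6 and 258 mod 14 = 6, so 258 − 20 = 238 = 17·14.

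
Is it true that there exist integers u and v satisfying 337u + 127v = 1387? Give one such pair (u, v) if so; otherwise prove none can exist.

337 and 127 are coprime, so 337u + 127v ranges over all of ℤ.
Euclidean algorithm: 337 = 2·127 + 83, 127 = 1·83 + 44, 83 = 1·44 + 39, 44 = 1·39 + 5, 39 = 7·5 + 4, 5 = 1·4 + 1, 4 = 4·1 + 0.
Working back up the chain: 1 = 5 − 1·4 = 5 − (39 − 7·5) = −39 + 8·5 = −39 + 8·(44 − 1·39) = 8·44 − 9·39 = 8·44 − 9·(83 − 1·44) = −9·83 + 17·44 = −9·83 + 17·(127 − 1·83) = 17·127 − 26·83 = 17·127 − 26·(337 − 2·127) = −26·337 + 69·127. So 337·(-26) + 127·69 = 1.
Multiplying through by 1387: u = (-26)·1387 = -36062, v = 69·1387 = 95703 is a solution.
Shifting by a multiple of (127, −337) keeps it a solution: u = -36062 + 284·127 = 6, v = 95703 − 284·337 = -5.
Check: 337·6 + 127·(-5) = 2022 − 635 = 1387. ✓

u = 6, v = -5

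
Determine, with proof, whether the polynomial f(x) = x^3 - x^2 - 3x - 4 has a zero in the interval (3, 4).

f has no root in that interval.

f(3) = 5 and f(4) = 32, both positive, so a sign-change argument is unavailable; we show f keeps this sign on the whole interval.
Substitute x = 3 + u, where 0 < u < 1 on the interval. Expanding, f(3 + u) = u^3 + 8u^2 + 18u + 5.
The nonzero coefficients here are all positive, so for u > 0 every term is positive (or zero), and the constant term 5 is strictly positive.
Therefore f(x) > 0 throughout (3, 4), and f has no zero there.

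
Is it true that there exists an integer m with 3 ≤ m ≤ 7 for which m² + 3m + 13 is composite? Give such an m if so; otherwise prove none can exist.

The values for m = 3, 4, …, 7 are 31, 41, 53, 67, 83, and each of these is prime.
So no value in the range makes the expression composite.

No such integer m in that range exists.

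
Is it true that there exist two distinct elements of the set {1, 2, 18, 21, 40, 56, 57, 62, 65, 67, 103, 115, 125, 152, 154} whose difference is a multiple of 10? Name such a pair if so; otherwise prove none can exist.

Yes: 1 and 21.

Both 1 and 21 leave remainder 1 on division by 10; their difference 20 = 2·10 is a multiple of 10.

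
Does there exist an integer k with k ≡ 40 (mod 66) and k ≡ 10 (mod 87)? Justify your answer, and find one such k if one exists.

The moduli are not coprime: gcd(66, 87) = 3. Compatibility requires 3 ∣ (10 − 40) = -30, which holds, so solutions exist.
Put k = 40 + 66t, so we need 66t ≡ 57 (mod 87), equivalently (divide by 3) 22t ≡ 19 (mod 29).
Invert 22 mod 29 by the Euclidean algorithm: 29 = 1·22 + 7, 22 = 3·7 + 1, 7 = 7·1 + 0; back-substituting, 1 = 22 − 3·7 = 22 − 3·(29 − 1·22) = −3·29 + 4·22. Hence 22·4 ≡ 1, so 22⁻¹ ≡ 4 (mod 29).
Therefore t ≡ 4·19 = 76 ≡ 18 (mod 29).
Then k = 40 + 66·18 = 1228.
Verify: 1228 = 18·66 + 40 and 1228 = 14·87 + 10. ✓

k = 1228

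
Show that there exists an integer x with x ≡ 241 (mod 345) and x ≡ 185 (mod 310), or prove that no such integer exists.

gcd(345, 310) = 5. If x ≡ 241 (mod 345) and x ≡ 185 (mod 310), then x ≡ 241 (mod 5) and x ≡ 185 (mod 5).
These are incompatible: 241 − 185 = 56 is not divisible by 5.
So no integer satisfies both congruences.

No, no such integer exists.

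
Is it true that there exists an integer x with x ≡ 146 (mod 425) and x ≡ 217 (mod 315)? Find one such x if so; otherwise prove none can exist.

No such integer exists.

Both moduli are multiples of 5 = gcd(425, 315), so any solution would satisfy x ≡ 146 and x ≡ 217 modulo 5 simultaneously.
But 146 mod 5 = 1 while 217 mod 5 = 2, a contradiction.
Therefore no such x exists.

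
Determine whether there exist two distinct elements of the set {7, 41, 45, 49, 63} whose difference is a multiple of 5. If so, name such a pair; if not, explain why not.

Residues mod 5: 7↦2, 41↦1, 45↦0, 49↦4, 63↦3.
These 5 residues are pairwise different, hence no difference of two elements is divisible by 5.

No, no such pair exists.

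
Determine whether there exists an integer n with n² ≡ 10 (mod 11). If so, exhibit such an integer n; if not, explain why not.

Computing n² mod 11 for n = 0, 1, …, 5 (enough, by the symmetry n ↦ 11 − n) gives 0, 1, 4, 9, 5, 3.
So the quadratic residues mod 11 are {0, 1, 3, 4, 5, 9}, and 10 is not among them.
Hence no integer n has n² ≡ 10 (mod 11).

No such integer exists.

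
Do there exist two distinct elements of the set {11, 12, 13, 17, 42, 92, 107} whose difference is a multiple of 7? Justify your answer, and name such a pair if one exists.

There is no such pair.

Two integers differ by a multiple of 7 exactly when they have the same residue mod 7. The residues are 11↦4, 12↦5, 13↦6, 17↦3, 42↦0, 92↦1, 107↦2.
No residue repeats among the 7 elements, so no pair has difference ≡ 0 (mod 7).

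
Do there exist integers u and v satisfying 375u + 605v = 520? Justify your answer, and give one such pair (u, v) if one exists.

Since gcd(375, 605) = 5 and 520 = 5·104, Bézout's identity guarantees a solution.
Dividing through by 5 reduces the equation to 75u + 121v = 104.
Dividing repeatedly: 121 = 1·75 + 46, 75 = 1·46 + 29, 46 = 1·29 + 17, 29 = 1·17 + 12, 17 = 1·12 + 5, 12 = 2·5 + 2, 5 = 2·2 + 1, 2 = 2·1 + 0.
Working back up the chain: 1 = 5 − 2·2 = 5 − 2·(12 − 2·5) = −2·12 + 5·5 = −2·12 + 5·(17 − 1·12) = 5·17 − 7·12 = 5·17 − 7·(29 − 1·17) = −7·29 + 12·17 = −7·29 + 12·(46 − 1·29) = 12·46 − 19·29 = 12·46 − 19·(75 − 1·46) = −19·75 + 31·46 = −19·75 + 31·(121 − 1·75) = 31·121 − 50·75. So 75·(-50) + 121·31 = 1.
Times 104: 75·(-5200) + 121·3224 = 104, so (-5200, 3224) solves it.
The general solution is u = -5200 + 121k, v = 3224 − 75k; taking k = 43 gives the smaller pair u = 3, v = -1.
Indeed 375·3 + 605·(-1) = 1125 − 605 = 520.

u = 3, v = -1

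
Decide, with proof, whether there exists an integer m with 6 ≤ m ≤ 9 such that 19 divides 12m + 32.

No, no such integer m in that range exists.

The values of 12m + 32 for m = 6, 7, 8, 9 are 104, 116, 128, 140; reduced mod 19 these are 9, 2, 14, 7.
The residue 0 does not occur, so no m in [6, 9] makes 12m + 32 a multiple of 19.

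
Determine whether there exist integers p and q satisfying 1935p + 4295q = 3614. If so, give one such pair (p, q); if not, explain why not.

There are no such integers.

gcd(1935, 4295) = 5, so every integer of the form 1935p + 4295q is a multiple of 5.
But 3614 = 5·722 + 4, so 5 ∤ 3614.
Hence no integers p, q satisfy the equation.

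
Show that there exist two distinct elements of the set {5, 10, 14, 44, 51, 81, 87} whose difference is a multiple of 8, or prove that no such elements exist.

Two integers differ by a multiple of 8 exactly when they have the same residue mod 8. The residues are 5↦5, 10↦2, 14↦6, 44↦4, 51↦3, 81↦1, 87↦7.
No residue repeats among the 7 elements, so no pair has difference ≡ 0 (mod 8).

There is no such pair.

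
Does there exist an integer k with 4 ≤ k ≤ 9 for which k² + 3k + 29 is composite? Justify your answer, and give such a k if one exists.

k = 8

At k = 8: 8² + 3·8 + 29 = 117 = 3·39, which is composite.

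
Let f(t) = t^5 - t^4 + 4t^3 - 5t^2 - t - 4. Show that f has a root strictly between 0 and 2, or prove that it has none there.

f(0) = -4 and f(2) = 22, which have opposite signs.
As a polynomial, f is continuous on every closed interval.
By the Intermediate Value Theorem, f takes the value 0 somewhere in the open interval.

Yes, f has a root in the interval.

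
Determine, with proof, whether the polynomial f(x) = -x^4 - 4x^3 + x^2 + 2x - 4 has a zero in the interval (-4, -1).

f(-4) = 4 and f(-1) = -2, which have opposite signs.
Since f is a polynomial it is continuous on [-4, -1].
By the Intermediate Value Theorem f must vanish at some point of (-4, -1).

Such a root exists.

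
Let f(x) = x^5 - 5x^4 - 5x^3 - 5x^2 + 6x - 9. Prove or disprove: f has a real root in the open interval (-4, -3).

No such root exists.

f(-4) = -2097 and f(-3) = -585, both negative, so a sign-change argument is unavailable; we show f keeps this sign on the whole interval.
Shift to the endpoint -3: with x = -3 − u (0 < u < 1), one computes f(-3 − u) = -u^5 - 20u^4 - 145u^3 - 500u^2 - 846u - 585.
The nonzero coefficients here are all negative, so for u > 0 every term is negative (or zero), and the constant term -585 is strictly negative.
So f is strictly negative on (-4, -3); no root exists in the interval.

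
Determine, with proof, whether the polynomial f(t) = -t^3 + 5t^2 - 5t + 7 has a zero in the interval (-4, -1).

No.

The endpoint values f(-4) = 171 and f(-1) = 18 are both positive. Claim: f(t) > 0 for every t in (-4, -1).
Shift to the endpoint -1: with t = -1 − u (0 < u < 3), one computes f(-1 − u) = u^3 + 8u^2 + 18u + 18.
All 4 nonzero coefficients of this polynomial in u are positive; hence for u > 0 the value is a sum of positive terms (the constant 18 among them).
So f is strictly positive on (-4, -1); no root exists in the interval.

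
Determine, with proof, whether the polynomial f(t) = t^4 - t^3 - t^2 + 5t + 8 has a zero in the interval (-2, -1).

No such root exists.

f(-2) = 18 and f(-1) = 4, both positive, so a sign-change argument is unavailable; we show f keeps this sign on the whole interval.
Substitute t = -1 − u, where 0 < u < 1 on the interval. Expanding, f(-1 − u) = u^4 + 5u^3 + 8u^2 + 4.
All 4 nonzero coefficients of this polynomial in u are positive; hence for u > 0 the value is a sum of positive terms (the constant 4 among them).
Therefore f(t) > 0 throughout (-2, -1), and f has no zero there.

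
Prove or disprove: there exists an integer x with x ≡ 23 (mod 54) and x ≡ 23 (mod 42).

Here gcd(54, 42) = 6, and both 23 and 23 leave remainder 5 mod 6, so the system is consistent.
The smallest candidate x = 23 works directly: 23 ≡ 23 (mod 42).
Check: 23 mod 54 = 23, 23 mod 42 = 23. ✓

x = 23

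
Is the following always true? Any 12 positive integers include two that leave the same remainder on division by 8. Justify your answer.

Yes.

Partition the integers by their residue mod 8; there are 8 classes.
Placing 12 integers into 8 classes, some class receives at least two — say a and b.
That is, a and b leave the same remainder on division by 8, as claimed.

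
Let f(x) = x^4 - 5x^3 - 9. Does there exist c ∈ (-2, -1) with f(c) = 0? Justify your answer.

f(-2) = 47 and f(-1) = -3, which have opposite signs.
f is continuous everywhere (it is a polynomial), in particular on [-2, -1].
The Intermediate Value Theorem then guarantees some c ∈ (-2, -1) with f(c) = 0.

Yes, such a c exists.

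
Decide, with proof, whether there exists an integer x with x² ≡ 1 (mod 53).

x = 1

Take x = 1. Then 1² = 1, and since 0 ≤ 1 < 53 this is already reduced: 1² ≡ 1 (mod 53).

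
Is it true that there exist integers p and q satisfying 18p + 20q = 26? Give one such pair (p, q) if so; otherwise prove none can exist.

p = 7, q = -5

Since gcd(18, 20) = 2 and 26 = 2·13, Bézout's identity guarantees a solution.
Dividing through by 2 reduces the equation to 9p + 10q = 13.
Run the Euclidean algorithm on 10 and 9: 10 = 1·9 + 1, 9 = 9·1 + 0.
Working back up the chain: 1 = 10 − 1·9. So 9·(-1) + 10·1 = 1.
Multiplying through by 13: p = (-1)·13 = -13, q = 1·13 = 13 is a solution.
Adding 2·10 to p and subtracting 2·9 from q gives the tidier solution (7, -5).
Check: 18·7 + 20·(-5) = 126 − 100 = 26. ✓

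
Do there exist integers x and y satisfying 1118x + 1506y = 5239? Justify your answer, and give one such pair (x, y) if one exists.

Both 1118 and 1506 are divisible by gcd(1118, 1506) = 2, hence so is any combination 1118x + 1506y.
But 5239 = 2·2619 + 1, so 2 ∤ 5239.
Hence no integers x, y satisfy the equation.

No such integers exist.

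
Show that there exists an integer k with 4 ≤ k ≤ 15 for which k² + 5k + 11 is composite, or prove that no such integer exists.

At k = 8: 8² + 5·8 + 11 = 115 = 5·23, which is composite.

k = 8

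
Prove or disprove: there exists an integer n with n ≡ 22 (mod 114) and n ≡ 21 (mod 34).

No, no such integer exists.

Both moduli are multiples of 2 = gcd(114, 34), so any solution would satisfy n ≡ 22 and n ≡ 21 modulo 2 simultaneously.
However 22 ≡ 0 and 21 ≡ 1 (mod 2), and 0 ≠ 1.
Hence the system has no solution.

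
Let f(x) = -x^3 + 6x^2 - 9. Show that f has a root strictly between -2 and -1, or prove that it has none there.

Such a root exists.

f(-2) = 23 and f(-1) = -2, which have opposite signs.
As a polynomial, f is continuous on every closed interval.
By the Intermediate Value Theorem, f takes the value 0 somewhere in the open interval.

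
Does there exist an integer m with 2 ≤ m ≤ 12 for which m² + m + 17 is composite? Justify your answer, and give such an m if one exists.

There is no such integer m in that range.

The values for m = 2, 3, …, 12 are 23, 29, 37, 47, 59, 73, 89, 107, 127, 149, 173, and each of these is prime.
So no value in the range makes the expression composite.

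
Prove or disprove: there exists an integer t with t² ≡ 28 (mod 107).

107 is prime, so by Euler's criterion 28 is a square mod 107 iff 28^((107−1)/2) = 28^53 ≡ 1 (mod 107).
Repeated squaring mod 107: 28^2 = 784 ≡ 35; 28^4 ≡ 35² = 1225 ≡ 48; 28^8 ≡ 48² = 2304 ≡ 57; 28^16 ≡ 57² = 3249 ≡ 39; 28^32 ≡ 39² = 1521 ≡ 23.
Since 53 = 32 + 16 + 4 + 1, 28^53 ≡ 23 · 39 · 48 · 28; multiplying out mod 107: 23·39 = 897 ≡ 41, then 41·48 = 1968 ≡ 42, then 42·28 = 1176 ≡ 106. Thus 28^53 ≡ 106 ≡ −1 (mod 107).
By Euler's criterion 28 is a quadratic non-residue mod 107: no t satisfies t² ≡ 28 (mod 107).

No such integer exists.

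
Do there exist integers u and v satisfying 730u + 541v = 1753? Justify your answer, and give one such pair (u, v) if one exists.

730 and 541 are coprime, so 730u + 541v ranges over all of ℤ.
Dividing repeatedly: 730 = 1·541 + 189, 541 = 2·189 + 163, 189 = 1·163 + 26, 163 = 6·26 + 7, 26 = 3·7 + 5, 7 = 1·5 + 2, 5 = 2·2 + 1, 2 = 2·1 + 0.
Back-substituting, 1 = 5 − 2·2 = 5 − 2·(7 − 1·5) = −2·7 + 3·5 = −2·7 + 3·(26 − 3·7) = 3·26 − 11·7 = 3·26 − 11·(163 − 6·26) = −11·163 + 69·26 = −11·163 + 69·(189 − 1·163) = 69·189 − 80·163 = 69·189 − 80·(541 − 2·189) = −80·541 + 229·189 = −80·541 + 229·(730 − 1·541) = 229·730 − 309·541; that is, 730·229 + 541·(-309) = 1.
Times 1753: 730·401437 + 541·(-541677) = 1753, so (401437, -541677) solves it.
Subtracting 742·541 from u and adding 742·730 to v gives the tidier solution (15, -17).
Indeed 730·15 + 541·(-17) = 10950 − 9197 = 1753.

u = 15, v = -17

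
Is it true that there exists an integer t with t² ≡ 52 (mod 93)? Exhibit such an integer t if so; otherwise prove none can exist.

There is no such integer.

The prime 31 divides 93, so t² ≡ 52 (mod 93) would force t² ≡ 52 ≡ 21 (mod 31).
Apply Euler's criterion with the prime 31: 21 is a quadratic residue iff 21^15 ≡ 1 (mod 31), and a non-residue iff it is ≡ −1.
Repeated squaring mod 31: 21^2 = 441 ≡ 7; 21^4 ≡ 7² = 49 ≡ 18; 21^8 ≡ 18² = 324 ≡ 14.
Since 15 = 8 + 4 + 2 + 1, 21^15 ≡ 14 · 18 · 7 · 21; multiplying out mod 31: 14·18 = 252 ≡ 4, then 4·7 = 28 ≡ 28, then 28·21 = 588 ≡ 30. Thus 21^15 ≡ 30 ≡ −1 (mod 31).
The value −1 means 21 is a non-residue modulo 31, so t² ≡ 21 (mod 31) is impossible.
So 21 is not a square mod 31, and hence 52 is not a square mod 93.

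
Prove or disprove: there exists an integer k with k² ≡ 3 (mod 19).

No such integer exists.

Squares mod 19 repeat after k = 9 (as (−k)² = k²); for k = 0..9 they are 0, 1, 4, 9, 16, 6, 17, 11, 7, 5.
So the quadratic residues mod 19 are {0, 1, 4, 5, 6, 7, 9, 11, 16, 17}, and 3 is not among them.
Therefore k² ≡ 3 (mod 19) has no solution.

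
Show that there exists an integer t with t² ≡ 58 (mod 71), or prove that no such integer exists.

t = 49 works: 49² = 2401, and 2401 − 58 = 2343 = 33·71.

t = 49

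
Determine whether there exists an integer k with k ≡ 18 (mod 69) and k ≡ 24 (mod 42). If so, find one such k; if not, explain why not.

k = 570

The moduli are not coprime: gcd(69, 42) = 3. Compatibility requires 3 ∣ (24 − 18) = 6, which holds, so solutions exist.
Put k = 18 + 69t, so we need 69t ≡ 6 (mod 42), equivalently (divide by 3) 23t ≡ 2 (mod 14).
23 ≡ 9 (mod 14), so this reads 9t ≡ 2 (mod 14). Note 9·11 = 99 ≡ 1 (mod 14) (as 99 − 1 = 7·14), so 9⁻¹ ≡ 11.
Therefore t ≡ 11·2 = 22 ≡ 8 (mod 14).
Then k = 18 + 69·8 = 570.
Indeed 570 ≡ 18 (mod 69) and 570 ≡ 24 (mod 42).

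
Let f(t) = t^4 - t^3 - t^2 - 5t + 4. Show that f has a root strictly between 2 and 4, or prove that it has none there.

f(2) = -2 and f(4) = 160, which have opposite signs.
Since f is a polynomial it is continuous on [2, 4].
By the Intermediate Value Theorem f must vanish at some point of (2, 4).

Yes, f has a root in the interval.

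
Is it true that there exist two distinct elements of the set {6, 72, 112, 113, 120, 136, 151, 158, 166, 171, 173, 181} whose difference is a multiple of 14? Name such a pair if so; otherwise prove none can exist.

No, no such pair exists.

Reduce each element modulo 14: 6↦6, 72↦2, 112↦0, 113↦1, 120↦8, 136↦10, 151↦11, 158↦4, 166↦12, 171↦3, 173↦5, 181↦13.
All 12 residues are distinct, so no two elements differ by a multiple of 14.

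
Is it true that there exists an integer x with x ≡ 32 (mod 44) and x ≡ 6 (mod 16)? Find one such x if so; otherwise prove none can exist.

No, no such integer exists.

gcd(44, 16) = 4. If x ≡ 32 (mod 44) and x ≡ 6 (mod 16), then x ≡ 32 (mod 4) and x ≡ 6 (mod 4).
These are incompatible: 32 − 6 = 26 is not divisible by 4.
Hence the system has no solution.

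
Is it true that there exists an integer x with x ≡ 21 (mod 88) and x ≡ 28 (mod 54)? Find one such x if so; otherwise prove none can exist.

gcd(88, 54) = 2. If x ≡ 21 (mod 88) and x ≡ 28 (mod 54), then x ≡ 21 (mod 2) and x ≡ 28 (mod 2).
But 21 mod 2 = 1 while 28 mod 2 = 0, a contradiction.
Therefore no such x exists.

No, no such integer exists.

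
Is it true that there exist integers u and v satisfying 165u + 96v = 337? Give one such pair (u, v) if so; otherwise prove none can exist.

Both 165 and 96 are divisible by gcd(165, 96) = 3, hence so is any combination 165u + 96v.
But 337 = 3·112 + 1, so 3 ∤ 337.
Therefore 165u + 96v = 337 has no solution in integers.

No, no such integers exist.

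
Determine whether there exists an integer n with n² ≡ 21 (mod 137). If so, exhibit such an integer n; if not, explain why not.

No such integer exists.

137 is prime, so by Euler's criterion 21 is a square mod 137 iff 21^((137−1)/2) = 21^68 ≡ 1 (mod 137).
Repeated squaring mod 137: 21^2 = 441 ≡ 30; 21^4 ≡ 30² = 900 ≡ 78; 21^8 ≡ 78² = 6084 ≡ 56; 21^16 ≡ 56² = 3136 ≡ 122; 21^32 ≡ 122² = 14884 ≡ 88; 21^64 ≡ 88² = 7744 ≡ 72.
Since 68 = 64 + 4, 21^68 ≡ 72 · 78; multiplying out mod 137: 72·78 = 5616 ≡ 136. Thus 21^68 ≡ 136 ≡ −1 (mod 137).
The value −1 means 21 is a non-residue modulo 137, so n² ≡ 21 (mod 137) is impossible.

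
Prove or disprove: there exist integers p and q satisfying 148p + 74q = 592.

p = 0, q = 8

Every value of 148p + 74q is a multiple of gcd(148, 74) = 74; since 74 ∣ 592, solutions exist.
Dividing through by 74 reduces the equation to 2p + 1q = 8.
The coefficient of q is 1, so setting p = 0 and q = 8 already solves it.
Indeed 148·0 + 74·8 = 0 + 592 = 592.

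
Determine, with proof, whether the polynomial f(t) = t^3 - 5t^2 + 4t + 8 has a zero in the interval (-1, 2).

f(-1) = -2 and f(2) = 4, which have opposite signs.
As a polynomial, f is continuous on every closed interval.
By the Intermediate Value Theorem, f takes the value 0 somewhere in the open interval.

Such a root exists.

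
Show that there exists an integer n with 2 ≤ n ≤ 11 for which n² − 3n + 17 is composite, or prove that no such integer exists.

n = 7

At n = 7: 7² − 3·7 + 17 = 45 = 3·15, which is composite.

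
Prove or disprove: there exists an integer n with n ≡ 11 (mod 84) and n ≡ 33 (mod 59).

n = 3455

The moduli 84 and 59 are coprime, so by the Chinese Remainder Theorem a unique solution modulo 4956 exists.
Write n = 11 + 84t and require 11 + 84t ≡ 33 (mod 59), i.e. 84t ≡ 22 (mod 59).
84 ≡ 25 (mod 59), so this reads 25t ≡ 22 (mod 59). Note 25·26 = 650 ≡ 1 (mod 59) (as 650 − 1 = 11·59), so 25⁻¹ ≡ 26.
Therefore t ≡ 26·22 = 572 ≡ 41 (mod 59).
Taking t = 41 gives n = 11 + 84·41 = 3455.
Check: 3455 mod 84 = 11, 3455 mod 59 = 33. ✓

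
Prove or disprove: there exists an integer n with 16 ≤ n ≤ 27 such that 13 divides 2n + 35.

No, no such integer n in that range exists.

At n = 16, 2·16 + 35 = 67 ≡ 2 (mod 13), and each step in n adds 2, giving residues 2, 4, 6, 8, 10, 12, 1, 3, 5, 7, 9, 11 for n = 16, 17, …, 27.
None is 0, so 13 never divides 2n + 35 on this range.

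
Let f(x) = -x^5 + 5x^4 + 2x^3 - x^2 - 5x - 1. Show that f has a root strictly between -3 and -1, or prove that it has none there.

f(-3) = 599 and f(-1) = 7, both positive, so a sign-change argument is unavailable; we show f keeps this sign on the whole interval.
Shift to the endpoint -1: with x = -1 − u (0 < u < 2), one computes f(-1 − u) = u^5 + 10u^4 + 28u^3 + 33u^2 + 22u + 7.
The nonzero coefficients here are all positive, so for u > 0 every term is positive (or zero), and the constant term 7 is strictly positive.
Therefore f(x) > 0 throughout (-3, -1), and f has no zero there.

f has no root in that interval.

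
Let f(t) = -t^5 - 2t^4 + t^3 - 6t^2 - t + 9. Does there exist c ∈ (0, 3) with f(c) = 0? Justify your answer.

Yes, such a c exists.

f(0) = 9 and f(3) = -426, which have opposite signs.
Since f is a polynomial it is continuous on [0, 3].
So by the Intermediate Value Theorem there is a c strictly between 0 and 3 with f(c) = 0.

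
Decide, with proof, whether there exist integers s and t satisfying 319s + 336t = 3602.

s = 302, t = -276

Since gcd(319, 336) = 1, every integer is an integer combination of 319 and 336.
Run the Euclidean algorithm on 336 and 319: 336 = 1·319 + 17, 319 = 18·17 + 13, 17 = 1·13 + 4, 13 = 3·4 + 1, 4 = 4·1 + 0.
Working back up the chain: 1 = 13 − 3·4 = 13 − 3·(17 − 1·13) = −3·17 + 4·13 = −3·17 + 4·(319 − 18·17) = 4·319 − 75·17 = 4·319 − 75·(336 − 1·319) = −75·336 + 79·319. So 319·79 + 336·(-75) = 1.
Multiplying through by 3602: s = 79·3602 = 284558, t = (-75)·3602 = -270150 is a solution.
The general solution is s = 284558 + 336k, t = -270150 − 319k; taking k = -846 gives the smaller pair s = 302, t = -276.
Indeed 319·302 + 336·(-276) = 96338 − 92736 = 3602.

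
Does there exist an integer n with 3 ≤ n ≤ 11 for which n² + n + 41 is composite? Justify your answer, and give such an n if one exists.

The values for n = 3, 4, …, 11 are 53, 61, 71, 83, 97, 113, 131, 151, 173, and each of these is prime.
So no value in the range makes the expression composite.

No such integer n in that range exists.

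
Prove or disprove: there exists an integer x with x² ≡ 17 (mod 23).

No such integer exists.

23 is prime, so by Euler's criterion 17 is a square mod 23 iff 17^((23−1)/2) = 17^11 ≡ 1 (mod 23).
Repeated squaring mod 23: 17^2 = 289 ≡ 13; 17^4 ≡ 13² = 169 ≡ 8; 17^8 ≡ 8² = 64 ≡ 18.
Since 11 = 8 + 2 + 1, 17^11 ≡ 18 · 13 · 17; multiplying out mod 23: 18·13 = 234 ≡ 4, then 4·17 = 68 ≡ 22. Thus 17^11 ≡ 22 ≡ −1 (mod 23).
The value −1 means 17 is a non-residue modulo 23, so x² ≡ 17 (mod 23) is impossible.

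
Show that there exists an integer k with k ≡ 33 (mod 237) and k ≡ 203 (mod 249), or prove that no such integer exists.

There is no such integer.

gcd(237, 249) = 3. If k ≡ 33 (mod 237) and k ≡ 203 (mod 249), then k ≡ 33 (mod 3) and k ≡ 203 (mod 3).
However 33 ≡ 0 and 203 ≡ 2 (mod 3), and 0 ≠ 2.
Hence the system has no solution.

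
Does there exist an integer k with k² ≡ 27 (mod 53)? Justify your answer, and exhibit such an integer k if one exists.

No such integer exists.

53 is prime, so by Euler's criterion 27 is a square mod 53 iff 27^((53−1)/2) = 27^26 ≡ 1 (mod 53).
Repeated squaring mod 53: 27^2 = 729 ≡ 40; 27^4 ≡ 40² = 1600 ≡ 10; 27^8 ≡ 10² = 100 ≡ 47; 27^16 ≡ 47² = 2209 ≡ 36.
Since 26 = 16 + 8 + 2, 27^26 ≡ 36 · 47 · 40; multiplying out mod 53: 36·47 = 1692 ≡ 49, then 49·40 = 1960 ≡ 52. Thus 27^26 ≡ 52 ≡ −1 (mod 53).
The value −1 means 27 is a non-residue modulo 53, so k² ≡ 27 (mod 53) is impossible.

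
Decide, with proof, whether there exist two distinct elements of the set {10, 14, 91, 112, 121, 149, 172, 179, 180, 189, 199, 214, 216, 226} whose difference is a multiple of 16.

No, no such pair exists.

Two integers differ by a multiple of 16 exactly when they have the same residue mod 16. The residues are 10↦10, 14↦14, 91↦11, 112↦0, 121↦9, 149↦5, 172↦12, 179↦3, 180↦4, 189↦13, 199↦7, 214↦6, 216↦8, 226↦2.
All 14 residues are distinct, so no two elements differ by a multiple of 16.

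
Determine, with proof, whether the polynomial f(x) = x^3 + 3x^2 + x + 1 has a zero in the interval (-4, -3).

The endpoint values f(-4) = -19 and f(-3) = -2 are both negative. Claim: f(x) < 0 for every x in (-4, -3).
Shift to the endpoint -3: with x = -3 − u (0 < u < 1), one computes f(-3 − u) = -u^3 - 6u^2 - 10u - 2.
All 4 nonzero coefficients of this polynomial in u are negative; hence for u > 0 the value is a sum of negative terms (the constant -2 among them).
So f is strictly negative on (-4, -3); no root exists in the interval.

f has no root in that interval.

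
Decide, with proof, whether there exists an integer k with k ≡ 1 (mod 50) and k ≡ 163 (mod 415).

gcd(50, 415) = 5. If k ≡ 1 (mod 50) and k ≡ 163 (mod 415), then k ≡ 1 (mod 5) and k ≡ 163 (mod 5).
However 1 ≡ 1 and 163 ≡ 3 (mod 5), and 1 ≠ 3.
Hence the system has no solution.

No such integer exists.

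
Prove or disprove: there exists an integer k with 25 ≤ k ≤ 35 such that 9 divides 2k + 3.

Try k = 30: 2·30 + 3 = 63 = 7·9, which is divisible by 9.

k = 30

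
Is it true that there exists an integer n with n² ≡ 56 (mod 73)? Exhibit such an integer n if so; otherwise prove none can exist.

73 is prime, so by Euler's criterion 56 is a square mod 73 iff 56^((73−1)/2) = 56^36 ≡ 1 (mod 73).
Repeated squaring mod 73: 56^2 = 3136 ≡ 70; 56^4 ≡ 70² = 4900 ≡ 9; 56^8 ≡ 9² = 81 ≡ 8; 56^16 ≡ 8² = 64 ≡ 64; 56^32 ≡ 64² = 4096 ≡ 8.
Since 36 = 32 + 4, 56^36 ≡ 8 · 9; multiplying out mod 73: 8·9 = 72 ≡ 72. Thus 56^36 ≡ 72 ≡ −1 (mod 73).
By Euler's criterion 56 is a quadratic non-residue mod 73: no n satisfies n² ≡ 56 (mod 73).

No, no such integer exists.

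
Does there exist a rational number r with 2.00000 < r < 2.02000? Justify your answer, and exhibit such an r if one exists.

r = 103/51

Multiplying by 51: 51·2.00000 = 102.00000 and 51·2.02000 = 103.02000, so the integer 103 lies strictly between them.
Hence 103/51 is a rational number with 2.00000 < 103/51 < 2.02000.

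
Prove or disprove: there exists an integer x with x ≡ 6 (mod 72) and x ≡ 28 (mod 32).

gcd(72, 32) = 8. If x ≡ 6 (mod 72) and x ≡ 28 (mod 32), then x ≡ 6 (mod 8) and x ≡ 28 (mod 8).
But 6 mod 8 = 6 while 28 mod 8 = 4, a contradiction.
Therefore no such x exists.

There is no such integer.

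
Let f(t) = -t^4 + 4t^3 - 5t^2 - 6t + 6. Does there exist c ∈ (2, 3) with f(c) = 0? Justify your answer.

f(2) = -10 and f(3) = -30, both negative, so a sign-change argument is unavailable; we show f keeps this sign on the whole interval.
Substitute t = 2 + u, where 0 < u < 1 on the interval. Expanding, f(2 + u) = -u^4 - 4u^3 - 5u^2 - 10u - 10.
The nonzero coefficients here are all negative, so for u > 0 every term is negative (or zero), and the constant term -10 is strictly negative.
Therefore f(t) < 0 throughout (2, 3), and f has no zero there.

f has no root in that interval.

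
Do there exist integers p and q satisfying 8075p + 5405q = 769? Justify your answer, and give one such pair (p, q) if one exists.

Any value of 8075p + 5405q is a multiple of gcd(8075, 5405) = 5.
However 769 leaves remainder 4 on division by 5.
Therefore 8075p + 5405q = 769 has no solution in integers.

No such integers exist.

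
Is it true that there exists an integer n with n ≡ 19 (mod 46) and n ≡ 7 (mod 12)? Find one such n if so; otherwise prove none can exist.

n = 19

Here gcd(46, 12) = 2, and both 19 and 7 leave remainder 1 mod 2, so the system is consistent.
In fact n = 19 itself already satisfies 19 mod 12 = 7.
Check: 19 mod 46 = 19, 19 mod 12 = 7. ✓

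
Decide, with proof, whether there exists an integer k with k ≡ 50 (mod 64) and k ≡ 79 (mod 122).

Reduce both congruences modulo 2, which divides 64 and 122: they say k ≡ 50 (mod 2) and k ≡ 79 (mod 2).
However 50 ≡ 0 and 79 ≡ 1 (mod 2), and 0 ≠ 1.
So no integer satisfies both congruences.

There is no such integer.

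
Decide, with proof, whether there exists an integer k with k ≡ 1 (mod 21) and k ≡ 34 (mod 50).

The moduli 21 and 50 are coprime, so by the Chinese Remainder Theorem a unique solution modulo 1050 exists.
Any solution of the first congruence is k = 1 + 21t; substituting into the second, 21t ≡ 34 − 1 ≡ 33 (mod 50).
Since 21·31 = 651 = 13·50 + 1, the inverse of 21 mod 50 is 31.
Therefore t ≡ 31·33 = 1023 ≡ 23 (mod 50).
Taking t = 23 gives k = 1 + 21·23 = 484.
Check: 484 mod 21 = 1, 484 mod 50 = 34. ✓

k = 484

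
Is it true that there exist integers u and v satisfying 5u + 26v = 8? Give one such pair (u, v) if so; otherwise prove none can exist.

5 and 26 are coprime, so 5u + 26v ranges over all of ℤ.
Run the Euclidean algorithm on 26 and 5: 26 = 5·5 + 1, 5 = 5·1 + 0.
Unwinding: 1 = 26 − 5·5, i.e. 5·(-5) + 26·1 = 1.
Times 8: 5·(-40) + 26·8 = 8, so (-40, 8) solves it.
Adding 2·26 to u and subtracting 2·5 from v gives the tidier solution (12, -2).
Check: 5·12 + 26·(-2) = 60 − 52 = 8. ✓

u = 12, v = -2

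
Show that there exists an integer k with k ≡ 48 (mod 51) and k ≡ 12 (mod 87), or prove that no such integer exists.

k = 99

gcd(51, 87) = 3. A simultaneous solution exists iff 48 ≡ 12 (mod 3); here 48 mod 3 = 0 = 12 mod 3, so it does.
List candidates k ≡ 48 (mod 51): 48, 99. Modulo 87 these are 48, 12; 99 gives 12 as required.
Verify: 99 = 1·51 + 48 and 99 = 1·87 + 12. ✓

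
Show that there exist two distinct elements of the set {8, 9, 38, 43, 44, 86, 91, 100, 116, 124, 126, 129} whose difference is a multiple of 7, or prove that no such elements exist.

Both 8 and 43 leave remainder 1 on division by 7; their difference 35 = 5·7 is a multiple of 7.

Yes: 8 and 43.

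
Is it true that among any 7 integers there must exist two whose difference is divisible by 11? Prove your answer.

No; for instance {5, 6, 7, 8, 9, 10, 11} is a counterexample.

Consider the 7 integers 5, 6, …, 11. They lie in distinct residue classes modulo 11, since 7 ≤ 11.
No two share a residue, so no pair has difference divisible by 11; the claim fails for this set.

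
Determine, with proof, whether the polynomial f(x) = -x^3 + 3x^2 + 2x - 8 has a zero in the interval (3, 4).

No.

The endpoint values f(3) = -2 and f(4) = -16 are both negative. Claim: f(x) < 0 for every x in (3, 4).
Shift to the endpoint 3: with x = 3 + u (0 < u < 1), one computes f(3 + u) = -u^3 - 6u^2 - 7u - 2.
All 4 nonzero coefficients of this polynomial in u are negative; hence for u > 0 the value is a sum of negative terms (the constant -2 among them).
Therefore f(x) < 0 throughout (3, 4), and f has no zero there.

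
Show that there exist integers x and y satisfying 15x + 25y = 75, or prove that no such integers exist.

Since gcd(15, 25) = 5 and 75 = 5·15, Bézout's identity guarantees a solution.
Dividing through by 5 reduces the equation to 3x + 5y = 15.
Run the Euclidean algorithm on 5 and 3: 5 = 1·3 + 2, 3 = 1·2 + 1, 2 = 2·1 + 0.
Working back up the chain: 1 = 3 − 1·2 = 3 − (5 − 1·3) = −5 + 2·3. So 3·2 + 5·(-1) = 1.
Scaling by 15 gives the particular solution (x, y) = (30, -15).
Subtracting 6·5 from x and adding 6·3 to y gives the tidier solution (0, 3).
Indeed 15·0 + 25·3 = 0 + 75 = 75.

x = 0, y = 3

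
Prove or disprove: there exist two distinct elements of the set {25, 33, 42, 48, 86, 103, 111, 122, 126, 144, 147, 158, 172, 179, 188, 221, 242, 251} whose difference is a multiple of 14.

The pair (25, 179) works.

Both 25 and 179 leave remainder 11 on division by 14; their difference 154 = 11·14 is a multiple of 14.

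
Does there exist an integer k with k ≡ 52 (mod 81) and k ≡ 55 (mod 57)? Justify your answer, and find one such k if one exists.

gcd(81, 57) = 3. A simultaneous solution exists iff 52 ≡ 55 (mod 3); here 52 mod 3 = 1 = 55 mod 3, so it does.
Put k = 52 + 81t, so we need 81t ≡ 3 (mod 57), equivalently (divide by 3) 27t ≡ 1 (mod 19).
27 ≡ 8 (mod 19), so this reads 8t ≡ 1 (mod 19). Since 8·12 = 96 = 5·19 + 1, the inverse of 8 mod 19 is 12.
Multiplying by 12: t ≡ 12·1 = 12 (mod 19).
Then k = 52 + 81·12 = 1024.
Indeed 1024 ≡ 52 (mod 81) and 1024 ≡ 55 (mod 57).

k = 1024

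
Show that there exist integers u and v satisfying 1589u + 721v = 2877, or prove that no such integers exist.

u = 49, v = -104

gcd(1589, 721) = 7, and 7 divides 2877, so integer solutions exist.
Dividing through by 7 reduces the equation to 227u + 103v = 411.
Euclidean algorithm: 227 = 2·103 + 21, 103 = 4·21 + 19, 21 = 1·19 + 2, 19 = 9·2 + 1, 2 = 2·1 + 0.
Back-substituting, 1 = 19 − 9·2 = 19 − 9·(21 − 1·19) = −9·21 + 10·19 = −9·21 + 10·(103 − 4·21) = 10·103 − 49·21 = 10·103 − 49·(227 − 2·103) = −49·227 + 108·103; that is, 227·(-49) + 103·108 = 1.
Times 411: 227·(-20139) + 103·44388 = 411, so (-20139, 44388) solves it.
The general solution is u = -20139 + 103k, v = 44388 − 227k; taking k = 196 gives the smaller pair u = 49, v = -104.
Indeed 1589·49 + 721·(-104) = 77861 − 74984 = 2877.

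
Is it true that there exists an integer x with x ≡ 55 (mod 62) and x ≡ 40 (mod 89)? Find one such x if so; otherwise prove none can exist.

x = 3155

Since 62 and 89 share no common factor, CRT says the pair of congruences has a solution (unique mod 5518).
Any solution of the first congruence is x = 55 + 62t; substituting into the second, 62t ≡ 40 − 55 ≡ 74 (mod 89).
Note 62·56 = 3472 ≡ 1 (mod 89) (as 3472 − 1 = 39·89), so 62⁻¹ ≡ 56.
Therefore t ≡ 56·74 = 4144 ≡ 50 (mod 89).
Taking t = 50 gives x = 55 + 62·50 = 3155.
Indeed 3155 ≡ 55 (mod 62) and 3155 ≡ 40 (mod 89).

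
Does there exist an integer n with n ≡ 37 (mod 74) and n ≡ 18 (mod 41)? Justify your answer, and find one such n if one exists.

gcd(74, 41) = 1, so the Chinese Remainder Theorem guarantees exactly one residue class mod 3034 satisfying both.
Write n = 37 + 74t and require 37 + 74t ≡ 18 (mod 41), i.e. 74t ≡ 22 (mod 41).
74 ≡ 33 (mod 41), so this reads 33t ≡ 22 (mod 41). To invert 33 modulo 41: 41 = 1·33 + 8, 33 = 4·8 + 1, 8 = 8·1 + 0, and unwinding, 1 = 33 − 4·8 = 33 − 4·(41 − 1·33) = −4·41 + 5·33. Thus 33⁻¹ ≡ 5 (mod 41).
Multiplying by 5: t ≡ 5·22 = 110 ≡ 28 (mod 41).
With t = 28: n = 37 + 74·28 = 2109.
Indeed 2109 ≡ 37 (mod 74) and 2109 ≡ 18 (mod 41).

n = 2109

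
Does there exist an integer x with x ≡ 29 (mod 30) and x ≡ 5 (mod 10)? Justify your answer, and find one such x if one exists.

No, no such integer exists.

Both moduli are multiples of 10 = gcd(30, 10), so any solution would satisfy x ≡ 29 and x ≡ 5 modulo 10 simultaneously.
However 29 ≡ 9 and 5 ≡ 5 (mod 10), and 9 ≠ 5.
So no integer satisfies both congruences.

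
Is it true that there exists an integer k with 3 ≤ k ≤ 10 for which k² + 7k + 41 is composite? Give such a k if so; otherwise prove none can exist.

At k = 4: 4² + 7·4 + 41 = 85 = 5·17, which is composite.

k = 4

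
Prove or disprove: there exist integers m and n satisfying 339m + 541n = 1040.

339 and 541 are coprime, so 339m + 541n ranges over all of ℤ.
Dividing repeatedly: 541 = 1·339 + 202, 339 = 1·202 + 137, 202 = 1·137 + 65, 137 = 2·65 + 7, 65 = 9·7 + 2, 7 = 3·2 + 1, 2 = 2·1 + 0.
Unwinding: 1 = 7 − 3·2 = 7 − 3·(65 − 9·7) = −3·65 + 28·7 = −3·65 + 28·(137 − 2·65) = 28·137 − 59·65 = 28·137 − 59·(202 − 1·137) = −59·202 + 87·137 = −59·202 + 87·(339 − 1·202) = 87·339 − 146·202 = 87·339 − 146·(541 − 1·339) = −146·541 + 233·339, i.e. 339·233 + 541·(-146) = 1.
Times 1040: 339·242320 + 541·(-151840) = 1040, so (242320, -151840) solves it.
Shifting by a multiple of (541, −339) keeps it a solution: m = 242320 − 447·541 = 493, n = -151840 + 447·339 = -307.
Indeed 339·493 + 541·(-307) = 167127 − 166087 = 1040.

m = 493, n = -307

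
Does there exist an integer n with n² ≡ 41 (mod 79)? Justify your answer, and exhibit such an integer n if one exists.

Apply Euler's criterion with the prime 79: 41 is a quadratic residue iff 41^39 ≡ 1 (mod 79), and a non-residue iff it is ≡ −1.
Squaring successively (mod 79): 41^2 = 1681 ≡ 22; 41^4 ≡ 22² = 484 ≡ 10; 41^8 ≡ 10² = 100 ≡ 21; 41^16 ≡ 21² = 441 ≡ 46; 41^32 ≡ 46² = 2116 ≡ 62.
Since 39 = 32 + 4 + 2 + 1, 41^39 ≡ 62 · 10 · 22 · 41; multiplying out mod 79: 62·10 = 620 ≡ 67, then 67·22 = 1474 ≡ 52, then 52·41 = 2132 ≡ 78. Thus 41^39 ≡ 78 ≡ −1 (mod 79).
The value −1 means 41 is a non-residue modulo 79, so n² ≡ 41 (mod 79) is impossible.

No, no such integer exists.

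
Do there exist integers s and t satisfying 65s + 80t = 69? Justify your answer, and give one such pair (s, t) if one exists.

Both 65 and 80 are divisible by gcd(65, 80) = 5, hence so is any combination 65s + 80t.
But 69 is not a multiple of 5 (it leaves remainder 4).
So the equation is unsolvable over ℤ.

No such integers exist.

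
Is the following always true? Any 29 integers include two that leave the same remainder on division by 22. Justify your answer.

There are exactly 22 possible remainders on division by 22.
With 29 integers and only 22 classes, the pigeonhole principle forces two of them, say a and b, into the same class.
That is, a and b leave the same remainder on division by 22, as claimed.

True.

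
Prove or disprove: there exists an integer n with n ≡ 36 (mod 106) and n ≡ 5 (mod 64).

There is no such integer.

Both moduli are multiples of 2 = gcd(106, 64), so any solution would satisfy n ≡ 36 and n ≡ 5 modulo 2 simultaneously.
These are incompatible: 36 − 5 = 31 is not divisible by 2.
So no integer satisfies both congruences.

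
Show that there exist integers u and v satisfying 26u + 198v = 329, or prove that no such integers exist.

No such integers exist.

Any value of 26u + 198v is a multiple of gcd(26, 198) = 2.
But 329 = 2·164 + 1, so 2 ∤ 329.
Therefore 26u + 198v = 329 has no solution in integers.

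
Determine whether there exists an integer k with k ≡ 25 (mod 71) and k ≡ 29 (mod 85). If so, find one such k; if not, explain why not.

gcd(71, 85) = 1, so the Chinese Remainder Theorem guarantees exactly one residue class mod 6035 satisfying both.
Write k = 25 + 71t and require 25 + 71t ≡ 29 (mod 85), i.e. 71t ≡ 4 (mod 85).
Since 71·6 = 426 = 5·85 + 1, the inverse of 71 mod 85 is 6.
Therefore t ≡ 6·4 = 24 (mod 85).
With t = 24: k = 25 + 71·24 = 1729.
Verify: 1729 = 24·71 + 25 and 1729 = 20·85 + 29. ✓

k = 1729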